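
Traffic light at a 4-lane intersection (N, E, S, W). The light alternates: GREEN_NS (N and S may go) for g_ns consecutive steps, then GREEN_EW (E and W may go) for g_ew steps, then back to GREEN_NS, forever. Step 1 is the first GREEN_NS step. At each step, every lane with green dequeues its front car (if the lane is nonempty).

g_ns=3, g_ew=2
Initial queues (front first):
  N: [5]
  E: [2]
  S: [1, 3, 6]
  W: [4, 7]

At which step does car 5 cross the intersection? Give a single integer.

Step 1 [NS]: N:car5-GO,E:wait,S:car1-GO,W:wait | queues: N=0 E=1 S=2 W=2
Step 2 [NS]: N:empty,E:wait,S:car3-GO,W:wait | queues: N=0 E=1 S=1 W=2
Step 3 [NS]: N:empty,E:wait,S:car6-GO,W:wait | queues: N=0 E=1 S=0 W=2
Step 4 [EW]: N:wait,E:car2-GO,S:wait,W:car4-GO | queues: N=0 E=0 S=0 W=1
Step 5 [EW]: N:wait,E:empty,S:wait,W:car7-GO | queues: N=0 E=0 S=0 W=0
Car 5 crosses at step 1

1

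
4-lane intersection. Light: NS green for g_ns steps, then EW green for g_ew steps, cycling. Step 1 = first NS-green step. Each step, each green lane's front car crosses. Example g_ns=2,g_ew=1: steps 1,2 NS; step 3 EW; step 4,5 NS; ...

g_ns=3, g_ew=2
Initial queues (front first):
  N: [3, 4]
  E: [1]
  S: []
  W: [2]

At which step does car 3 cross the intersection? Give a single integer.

Step 1 [NS]: N:car3-GO,E:wait,S:empty,W:wait | queues: N=1 E=1 S=0 W=1
Step 2 [NS]: N:car4-GO,E:wait,S:empty,W:wait | queues: N=0 E=1 S=0 W=1
Step 3 [NS]: N:empty,E:wait,S:empty,W:wait | queues: N=0 E=1 S=0 W=1
Step 4 [EW]: N:wait,E:car1-GO,S:wait,W:car2-GO | queues: N=0 E=0 S=0 W=0
Car 3 crosses at step 1

1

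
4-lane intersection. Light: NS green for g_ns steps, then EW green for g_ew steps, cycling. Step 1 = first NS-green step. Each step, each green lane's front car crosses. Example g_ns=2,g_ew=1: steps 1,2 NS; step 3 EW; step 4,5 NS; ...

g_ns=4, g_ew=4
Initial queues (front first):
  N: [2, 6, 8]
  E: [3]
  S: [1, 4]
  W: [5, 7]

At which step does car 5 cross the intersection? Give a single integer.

Step 1 [NS]: N:car2-GO,E:wait,S:car1-GO,W:wait | queues: N=2 E=1 S=1 W=2
Step 2 [NS]: N:car6-GO,E:wait,S:car4-GO,W:wait | queues: N=1 E=1 S=0 W=2
Step 3 [NS]: N:car8-GO,E:wait,S:empty,W:wait | queues: N=0 E=1 S=0 W=2
Step 4 [NS]: N:empty,E:wait,S:empty,W:wait | queues: N=0 E=1 S=0 W=2
Step 5 [EW]: N:wait,E:car3-GO,S:wait,W:car5-GO | queues: N=0 E=0 S=0 W=1
Step 6 [EW]: N:wait,E:empty,S:wait,W:car7-GO | queues: N=0 E=0 S=0 W=0
Car 5 crosses at step 5

5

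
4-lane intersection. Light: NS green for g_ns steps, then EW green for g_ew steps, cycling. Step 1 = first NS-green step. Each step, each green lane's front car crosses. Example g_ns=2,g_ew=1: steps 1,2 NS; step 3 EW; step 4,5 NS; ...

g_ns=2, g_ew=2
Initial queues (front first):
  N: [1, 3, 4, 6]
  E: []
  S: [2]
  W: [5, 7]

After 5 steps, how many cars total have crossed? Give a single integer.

Answer: 6

Derivation:
Step 1 [NS]: N:car1-GO,E:wait,S:car2-GO,W:wait | queues: N=3 E=0 S=0 W=2
Step 2 [NS]: N:car3-GO,E:wait,S:empty,W:wait | queues: N=2 E=0 S=0 W=2
Step 3 [EW]: N:wait,E:empty,S:wait,W:car5-GO | queues: N=2 E=0 S=0 W=1
Step 4 [EW]: N:wait,E:empty,S:wait,W:car7-GO | queues: N=2 E=0 S=0 W=0
Step 5 [NS]: N:car4-GO,E:wait,S:empty,W:wait | queues: N=1 E=0 S=0 W=0
Cars crossed by step 5: 6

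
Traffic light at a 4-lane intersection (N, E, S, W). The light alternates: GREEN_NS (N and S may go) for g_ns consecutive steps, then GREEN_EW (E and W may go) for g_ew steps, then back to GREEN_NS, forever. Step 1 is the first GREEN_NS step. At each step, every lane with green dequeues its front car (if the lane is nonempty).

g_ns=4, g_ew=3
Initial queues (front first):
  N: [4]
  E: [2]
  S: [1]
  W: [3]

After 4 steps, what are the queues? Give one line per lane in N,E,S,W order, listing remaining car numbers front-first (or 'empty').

Step 1 [NS]: N:car4-GO,E:wait,S:car1-GO,W:wait | queues: N=0 E=1 S=0 W=1
Step 2 [NS]: N:empty,E:wait,S:empty,W:wait | queues: N=0 E=1 S=0 W=1
Step 3 [NS]: N:empty,E:wait,S:empty,W:wait | queues: N=0 E=1 S=0 W=1
Step 4 [NS]: N:empty,E:wait,S:empty,W:wait | queues: N=0 E=1 S=0 W=1

N: empty
E: 2
S: empty
W: 3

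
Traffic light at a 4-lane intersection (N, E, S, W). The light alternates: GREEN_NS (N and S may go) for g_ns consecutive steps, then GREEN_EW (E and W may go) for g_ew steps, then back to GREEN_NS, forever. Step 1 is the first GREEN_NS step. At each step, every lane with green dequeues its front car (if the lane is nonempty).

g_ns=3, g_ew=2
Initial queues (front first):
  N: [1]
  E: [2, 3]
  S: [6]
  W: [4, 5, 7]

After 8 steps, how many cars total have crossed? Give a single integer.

Answer: 6

Derivation:
Step 1 [NS]: N:car1-GO,E:wait,S:car6-GO,W:wait | queues: N=0 E=2 S=0 W=3
Step 2 [NS]: N:empty,E:wait,S:empty,W:wait | queues: N=0 E=2 S=0 W=3
Step 3 [NS]: N:empty,E:wait,S:empty,W:wait | queues: N=0 E=2 S=0 W=3
Step 4 [EW]: N:wait,E:car2-GO,S:wait,W:car4-GO | queues: N=0 E=1 S=0 W=2
Step 5 [EW]: N:wait,E:car3-GO,S:wait,W:car5-GO | queues: N=0 E=0 S=0 W=1
Step 6 [NS]: N:empty,E:wait,S:empty,W:wait | queues: N=0 E=0 S=0 W=1
Step 7 [NS]: N:empty,E:wait,S:empty,W:wait | queues: N=0 E=0 S=0 W=1
Step 8 [NS]: N:empty,E:wait,S:empty,W:wait | queues: N=0 E=0 S=0 W=1
Cars crossed by step 8: 6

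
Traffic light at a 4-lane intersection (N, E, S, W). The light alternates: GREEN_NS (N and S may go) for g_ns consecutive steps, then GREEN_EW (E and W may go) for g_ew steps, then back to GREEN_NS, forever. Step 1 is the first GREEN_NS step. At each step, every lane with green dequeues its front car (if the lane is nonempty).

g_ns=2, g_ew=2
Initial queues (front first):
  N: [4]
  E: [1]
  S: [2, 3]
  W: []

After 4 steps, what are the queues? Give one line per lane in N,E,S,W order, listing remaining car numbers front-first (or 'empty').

Step 1 [NS]: N:car4-GO,E:wait,S:car2-GO,W:wait | queues: N=0 E=1 S=1 W=0
Step 2 [NS]: N:empty,E:wait,S:car3-GO,W:wait | queues: N=0 E=1 S=0 W=0
Step 3 [EW]: N:wait,E:car1-GO,S:wait,W:empty | queues: N=0 E=0 S=0 W=0

N: empty
E: empty
S: empty
W: empty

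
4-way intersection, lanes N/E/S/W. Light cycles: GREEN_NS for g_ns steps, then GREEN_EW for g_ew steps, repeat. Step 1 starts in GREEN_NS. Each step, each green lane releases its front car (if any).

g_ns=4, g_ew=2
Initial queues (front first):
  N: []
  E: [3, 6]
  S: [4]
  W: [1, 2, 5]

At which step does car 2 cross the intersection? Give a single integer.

Step 1 [NS]: N:empty,E:wait,S:car4-GO,W:wait | queues: N=0 E=2 S=0 W=3
Step 2 [NS]: N:empty,E:wait,S:empty,W:wait | queues: N=0 E=2 S=0 W=3
Step 3 [NS]: N:empty,E:wait,S:empty,W:wait | queues: N=0 E=2 S=0 W=3
Step 4 [NS]: N:empty,E:wait,S:empty,W:wait | queues: N=0 E=2 S=0 W=3
Step 5 [EW]: N:wait,E:car3-GO,S:wait,W:car1-GO | queues: N=0 E=1 S=0 W=2
Step 6 [EW]: N:wait,E:car6-GO,S:wait,W:car2-GO | queues: N=0 E=0 S=0 W=1
Step 7 [NS]: N:empty,E:wait,S:empty,W:wait | queues: N=0 E=0 S=0 W=1
Step 8 [NS]: N:empty,E:wait,S:empty,W:wait | queues: N=0 E=0 S=0 W=1
Step 9 [NS]: N:empty,E:wait,S:empty,W:wait | queues: N=0 E=0 S=0 W=1
Step 10 [NS]: N:empty,E:wait,S:empty,W:wait | queues: N=0 E=0 S=0 W=1
Step 11 [EW]: N:wait,E:empty,S:wait,W:car5-GO | queues: N=0 E=0 S=0 W=0
Car 2 crosses at step 6

6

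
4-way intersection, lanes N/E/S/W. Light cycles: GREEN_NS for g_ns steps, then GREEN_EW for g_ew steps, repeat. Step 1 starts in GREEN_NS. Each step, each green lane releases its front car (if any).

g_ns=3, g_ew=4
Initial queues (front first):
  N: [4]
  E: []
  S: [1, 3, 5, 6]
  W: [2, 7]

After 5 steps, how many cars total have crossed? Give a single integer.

Step 1 [NS]: N:car4-GO,E:wait,S:car1-GO,W:wait | queues: N=0 E=0 S=3 W=2
Step 2 [NS]: N:empty,E:wait,S:car3-GO,W:wait | queues: N=0 E=0 S=2 W=2
Step 3 [NS]: N:empty,E:wait,S:car5-GO,W:wait | queues: N=0 E=0 S=1 W=2
Step 4 [EW]: N:wait,E:empty,S:wait,W:car2-GO | queues: N=0 E=0 S=1 W=1
Step 5 [EW]: N:wait,E:empty,S:wait,W:car7-GO | queues: N=0 E=0 S=1 W=0
Cars crossed by step 5: 6

Answer: 6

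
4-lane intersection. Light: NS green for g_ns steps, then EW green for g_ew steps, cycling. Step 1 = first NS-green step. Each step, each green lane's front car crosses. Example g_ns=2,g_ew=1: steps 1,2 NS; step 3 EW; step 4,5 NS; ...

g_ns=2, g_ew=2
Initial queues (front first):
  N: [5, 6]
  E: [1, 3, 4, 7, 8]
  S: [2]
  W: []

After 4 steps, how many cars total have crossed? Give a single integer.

Step 1 [NS]: N:car5-GO,E:wait,S:car2-GO,W:wait | queues: N=1 E=5 S=0 W=0
Step 2 [NS]: N:car6-GO,E:wait,S:empty,W:wait | queues: N=0 E=5 S=0 W=0
Step 3 [EW]: N:wait,E:car1-GO,S:wait,W:empty | queues: N=0 E=4 S=0 W=0
Step 4 [EW]: N:wait,E:car3-GO,S:wait,W:empty | queues: N=0 E=3 S=0 W=0
Cars crossed by step 4: 5

Answer: 5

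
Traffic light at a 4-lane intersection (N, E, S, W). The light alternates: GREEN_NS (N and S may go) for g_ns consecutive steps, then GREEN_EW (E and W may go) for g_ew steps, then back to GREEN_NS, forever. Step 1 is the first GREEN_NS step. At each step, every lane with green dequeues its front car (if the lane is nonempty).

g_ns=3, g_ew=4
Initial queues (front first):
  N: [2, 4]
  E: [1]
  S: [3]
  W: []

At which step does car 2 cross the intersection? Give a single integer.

Step 1 [NS]: N:car2-GO,E:wait,S:car3-GO,W:wait | queues: N=1 E=1 S=0 W=0
Step 2 [NS]: N:car4-GO,E:wait,S:empty,W:wait | queues: N=0 E=1 S=0 W=0
Step 3 [NS]: N:empty,E:wait,S:empty,W:wait | queues: N=0 E=1 S=0 W=0
Step 4 [EW]: N:wait,E:car1-GO,S:wait,W:empty | queues: N=0 E=0 S=0 W=0
Car 2 crosses at step 1

1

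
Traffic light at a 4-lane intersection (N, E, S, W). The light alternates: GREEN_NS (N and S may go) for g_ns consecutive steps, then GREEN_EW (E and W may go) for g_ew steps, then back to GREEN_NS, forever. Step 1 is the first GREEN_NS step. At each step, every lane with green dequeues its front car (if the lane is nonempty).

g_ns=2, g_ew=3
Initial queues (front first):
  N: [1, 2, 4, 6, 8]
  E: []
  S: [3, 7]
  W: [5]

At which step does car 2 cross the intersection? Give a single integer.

Step 1 [NS]: N:car1-GO,E:wait,S:car3-GO,W:wait | queues: N=4 E=0 S=1 W=1
Step 2 [NS]: N:car2-GO,E:wait,S:car7-GO,W:wait | queues: N=3 E=0 S=0 W=1
Step 3 [EW]: N:wait,E:empty,S:wait,W:car5-GO | queues: N=3 E=0 S=0 W=0
Step 4 [EW]: N:wait,E:empty,S:wait,W:empty | queues: N=3 E=0 S=0 W=0
Step 5 [EW]: N:wait,E:empty,S:wait,W:empty | queues: N=3 E=0 S=0 W=0
Step 6 [NS]: N:car4-GO,E:wait,S:empty,W:wait | queues: N=2 E=0 S=0 W=0
Step 7 [NS]: N:car6-GO,E:wait,S:empty,W:wait | queues: N=1 E=0 S=0 W=0
Step 8 [EW]: N:wait,E:empty,S:wait,W:empty | queues: N=1 E=0 S=0 W=0
Step 9 [EW]: N:wait,E:empty,S:wait,W:empty | queues: N=1 E=0 S=0 W=0
Step 10 [EW]: N:wait,E:empty,S:wait,W:empty | queues: N=1 E=0 S=0 W=0
Step 11 [NS]: N:car8-GO,E:wait,S:empty,W:wait | queues: N=0 E=0 S=0 W=0
Car 2 crosses at step 2

2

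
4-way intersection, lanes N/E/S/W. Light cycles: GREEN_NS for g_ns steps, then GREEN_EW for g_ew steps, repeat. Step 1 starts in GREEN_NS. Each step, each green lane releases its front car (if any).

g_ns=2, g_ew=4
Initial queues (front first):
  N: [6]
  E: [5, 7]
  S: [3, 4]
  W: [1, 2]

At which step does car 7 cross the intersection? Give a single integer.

Step 1 [NS]: N:car6-GO,E:wait,S:car3-GO,W:wait | queues: N=0 E=2 S=1 W=2
Step 2 [NS]: N:empty,E:wait,S:car4-GO,W:wait | queues: N=0 E=2 S=0 W=2
Step 3 [EW]: N:wait,E:car5-GO,S:wait,W:car1-GO | queues: N=0 E=1 S=0 W=1
Step 4 [EW]: N:wait,E:car7-GO,S:wait,W:car2-GO | queues: N=0 E=0 S=0 W=0
Car 7 crosses at step 4

4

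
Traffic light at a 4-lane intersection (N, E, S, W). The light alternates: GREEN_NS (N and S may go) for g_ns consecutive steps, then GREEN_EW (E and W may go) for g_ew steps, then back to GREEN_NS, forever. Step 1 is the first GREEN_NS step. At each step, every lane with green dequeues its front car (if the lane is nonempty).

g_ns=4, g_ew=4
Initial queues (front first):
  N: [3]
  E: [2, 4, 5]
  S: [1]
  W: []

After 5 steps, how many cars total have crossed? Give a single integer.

Step 1 [NS]: N:car3-GO,E:wait,S:car1-GO,W:wait | queues: N=0 E=3 S=0 W=0
Step 2 [NS]: N:empty,E:wait,S:empty,W:wait | queues: N=0 E=3 S=0 W=0
Step 3 [NS]: N:empty,E:wait,S:empty,W:wait | queues: N=0 E=3 S=0 W=0
Step 4 [NS]: N:empty,E:wait,S:empty,W:wait | queues: N=0 E=3 S=0 W=0
Step 5 [EW]: N:wait,E:car2-GO,S:wait,W:empty | queues: N=0 E=2 S=0 W=0
Cars crossed by step 5: 3

Answer: 3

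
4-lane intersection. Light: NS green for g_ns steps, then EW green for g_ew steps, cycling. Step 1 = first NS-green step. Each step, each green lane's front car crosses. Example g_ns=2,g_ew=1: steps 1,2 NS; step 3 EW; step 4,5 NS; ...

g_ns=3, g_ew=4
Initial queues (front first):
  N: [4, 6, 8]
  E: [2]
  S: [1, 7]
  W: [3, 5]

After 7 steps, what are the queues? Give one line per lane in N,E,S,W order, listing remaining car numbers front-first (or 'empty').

Step 1 [NS]: N:car4-GO,E:wait,S:car1-GO,W:wait | queues: N=2 E=1 S=1 W=2
Step 2 [NS]: N:car6-GO,E:wait,S:car7-GO,W:wait | queues: N=1 E=1 S=0 W=2
Step 3 [NS]: N:car8-GO,E:wait,S:empty,W:wait | queues: N=0 E=1 S=0 W=2
Step 4 [EW]: N:wait,E:car2-GO,S:wait,W:car3-GO | queues: N=0 E=0 S=0 W=1
Step 5 [EW]: N:wait,E:empty,S:wait,W:car5-GO | queues: N=0 E=0 S=0 W=0

N: empty
E: empty
S: empty
W: empty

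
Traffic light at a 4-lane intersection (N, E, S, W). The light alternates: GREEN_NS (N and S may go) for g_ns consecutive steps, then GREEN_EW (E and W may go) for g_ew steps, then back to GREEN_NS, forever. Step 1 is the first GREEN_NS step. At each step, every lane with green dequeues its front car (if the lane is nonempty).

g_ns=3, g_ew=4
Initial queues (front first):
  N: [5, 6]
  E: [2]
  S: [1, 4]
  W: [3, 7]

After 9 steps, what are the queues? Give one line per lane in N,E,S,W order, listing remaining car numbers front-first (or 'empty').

Step 1 [NS]: N:car5-GO,E:wait,S:car1-GO,W:wait | queues: N=1 E=1 S=1 W=2
Step 2 [NS]: N:car6-GO,E:wait,S:car4-GO,W:wait | queues: N=0 E=1 S=0 W=2
Step 3 [NS]: N:empty,E:wait,S:empty,W:wait | queues: N=0 E=1 S=0 W=2
Step 4 [EW]: N:wait,E:car2-GO,S:wait,W:car3-GO | queues: N=0 E=0 S=0 W=1
Step 5 [EW]: N:wait,E:empty,S:wait,W:car7-GO | queues: N=0 E=0 S=0 W=0

N: empty
E: empty
S: empty
W: empty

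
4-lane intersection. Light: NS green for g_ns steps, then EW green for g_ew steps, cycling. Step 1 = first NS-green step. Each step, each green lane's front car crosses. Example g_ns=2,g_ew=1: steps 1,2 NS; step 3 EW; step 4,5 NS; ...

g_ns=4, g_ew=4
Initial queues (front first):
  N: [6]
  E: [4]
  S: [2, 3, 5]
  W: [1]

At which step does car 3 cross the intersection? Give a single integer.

Step 1 [NS]: N:car6-GO,E:wait,S:car2-GO,W:wait | queues: N=0 E=1 S=2 W=1
Step 2 [NS]: N:empty,E:wait,S:car3-GO,W:wait | queues: N=0 E=1 S=1 W=1
Step 3 [NS]: N:empty,E:wait,S:car5-GO,W:wait | queues: N=0 E=1 S=0 W=1
Step 4 [NS]: N:empty,E:wait,S:empty,W:wait | queues: N=0 E=1 S=0 W=1
Step 5 [EW]: N:wait,E:car4-GO,S:wait,W:car1-GO | queues: N=0 E=0 S=0 W=0
Car 3 crosses at step 2

2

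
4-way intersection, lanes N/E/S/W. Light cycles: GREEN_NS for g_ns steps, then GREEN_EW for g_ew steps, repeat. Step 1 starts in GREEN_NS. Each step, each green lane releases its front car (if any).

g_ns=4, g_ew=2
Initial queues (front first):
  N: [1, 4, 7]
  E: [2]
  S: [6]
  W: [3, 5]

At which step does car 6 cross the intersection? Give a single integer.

Step 1 [NS]: N:car1-GO,E:wait,S:car6-GO,W:wait | queues: N=2 E=1 S=0 W=2
Step 2 [NS]: N:car4-GO,E:wait,S:empty,W:wait | queues: N=1 E=1 S=0 W=2
Step 3 [NS]: N:car7-GO,E:wait,S:empty,W:wait | queues: N=0 E=1 S=0 W=2
Step 4 [NS]: N:empty,E:wait,S:empty,W:wait | queues: N=0 E=1 S=0 W=2
Step 5 [EW]: N:wait,E:car2-GO,S:wait,W:car3-GO | queues: N=0 E=0 S=0 W=1
Step 6 [EW]: N:wait,E:empty,S:wait,W:car5-GO | queues: N=0 E=0 S=0 W=0
Car 6 crosses at step 1

1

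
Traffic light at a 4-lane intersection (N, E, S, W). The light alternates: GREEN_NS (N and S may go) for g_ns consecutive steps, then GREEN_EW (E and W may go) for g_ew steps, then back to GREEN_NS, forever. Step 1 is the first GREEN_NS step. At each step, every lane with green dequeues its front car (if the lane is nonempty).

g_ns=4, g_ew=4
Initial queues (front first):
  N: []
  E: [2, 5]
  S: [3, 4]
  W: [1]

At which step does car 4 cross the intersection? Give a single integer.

Step 1 [NS]: N:empty,E:wait,S:car3-GO,W:wait | queues: N=0 E=2 S=1 W=1
Step 2 [NS]: N:empty,E:wait,S:car4-GO,W:wait | queues: N=0 E=2 S=0 W=1
Step 3 [NS]: N:empty,E:wait,S:empty,W:wait | queues: N=0 E=2 S=0 W=1
Step 4 [NS]: N:empty,E:wait,S:empty,W:wait | queues: N=0 E=2 S=0 W=1
Step 5 [EW]: N:wait,E:car2-GO,S:wait,W:car1-GO | queues: N=0 E=1 S=0 W=0
Step 6 [EW]: N:wait,E:car5-GO,S:wait,W:empty | queues: N=0 E=0 S=0 W=0
Car 4 crosses at step 2

2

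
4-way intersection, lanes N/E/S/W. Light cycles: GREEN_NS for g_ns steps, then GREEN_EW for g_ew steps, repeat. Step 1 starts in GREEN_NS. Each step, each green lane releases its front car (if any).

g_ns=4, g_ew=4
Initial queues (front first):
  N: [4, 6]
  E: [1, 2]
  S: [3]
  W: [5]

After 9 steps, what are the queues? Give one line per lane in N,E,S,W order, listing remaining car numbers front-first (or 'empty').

Step 1 [NS]: N:car4-GO,E:wait,S:car3-GO,W:wait | queues: N=1 E=2 S=0 W=1
Step 2 [NS]: N:car6-GO,E:wait,S:empty,W:wait | queues: N=0 E=2 S=0 W=1
Step 3 [NS]: N:empty,E:wait,S:empty,W:wait | queues: N=0 E=2 S=0 W=1
Step 4 [NS]: N:empty,E:wait,S:empty,W:wait | queues: N=0 E=2 S=0 W=1
Step 5 [EW]: N:wait,E:car1-GO,S:wait,W:car5-GO | queues: N=0 E=1 S=0 W=0
Step 6 [EW]: N:wait,E:car2-GO,S:wait,W:empty | queues: N=0 E=0 S=0 W=0

N: empty
E: empty
S: empty
W: empty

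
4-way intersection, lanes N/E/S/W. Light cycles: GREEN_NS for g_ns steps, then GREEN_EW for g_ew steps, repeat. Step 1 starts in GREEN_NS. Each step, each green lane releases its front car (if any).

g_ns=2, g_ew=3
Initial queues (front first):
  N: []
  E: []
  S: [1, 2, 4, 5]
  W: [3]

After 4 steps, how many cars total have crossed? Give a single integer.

Answer: 3

Derivation:
Step 1 [NS]: N:empty,E:wait,S:car1-GO,W:wait | queues: N=0 E=0 S=3 W=1
Step 2 [NS]: N:empty,E:wait,S:car2-GO,W:wait | queues: N=0 E=0 S=2 W=1
Step 3 [EW]: N:wait,E:empty,S:wait,W:car3-GO | queues: N=0 E=0 S=2 W=0
Step 4 [EW]: N:wait,E:empty,S:wait,W:empty | queues: N=0 E=0 S=2 W=0
Cars crossed by step 4: 3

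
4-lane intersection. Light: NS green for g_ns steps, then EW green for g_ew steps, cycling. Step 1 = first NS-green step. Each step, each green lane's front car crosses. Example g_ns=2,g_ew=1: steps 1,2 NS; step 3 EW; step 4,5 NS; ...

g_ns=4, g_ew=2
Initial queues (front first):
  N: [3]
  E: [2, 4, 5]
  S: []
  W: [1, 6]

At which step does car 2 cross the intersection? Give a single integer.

Step 1 [NS]: N:car3-GO,E:wait,S:empty,W:wait | queues: N=0 E=3 S=0 W=2
Step 2 [NS]: N:empty,E:wait,S:empty,W:wait | queues: N=0 E=3 S=0 W=2
Step 3 [NS]: N:empty,E:wait,S:empty,W:wait | queues: N=0 E=3 S=0 W=2
Step 4 [NS]: N:empty,E:wait,S:empty,W:wait | queues: N=0 E=3 S=0 W=2
Step 5 [EW]: N:wait,E:car2-GO,S:wait,W:car1-GO | queues: N=0 E=2 S=0 W=1
Step 6 [EW]: N:wait,E:car4-GO,S:wait,W:car6-GO | queues: N=0 E=1 S=0 W=0
Step 7 [NS]: N:empty,E:wait,S:empty,W:wait | queues: N=0 E=1 S=0 W=0
Step 8 [NS]: N:empty,E:wait,S:empty,W:wait | queues: N=0 E=1 S=0 W=0
Step 9 [NS]: N:empty,E:wait,S:empty,W:wait | queues: N=0 E=1 S=0 W=0
Step 10 [NS]: N:empty,E:wait,S:empty,W:wait | queues: N=0 E=1 S=0 W=0
Step 11 [EW]: N:wait,E:car5-GO,S:wait,W:empty | queues: N=0 E=0 S=0 W=0
Car 2 crosses at step 5

5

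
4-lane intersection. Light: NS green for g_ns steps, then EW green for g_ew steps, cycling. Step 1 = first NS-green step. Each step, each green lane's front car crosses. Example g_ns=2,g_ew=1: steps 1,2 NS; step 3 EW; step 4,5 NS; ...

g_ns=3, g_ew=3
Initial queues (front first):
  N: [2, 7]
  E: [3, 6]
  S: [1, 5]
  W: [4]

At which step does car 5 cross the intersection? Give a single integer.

Step 1 [NS]: N:car2-GO,E:wait,S:car1-GO,W:wait | queues: N=1 E=2 S=1 W=1
Step 2 [NS]: N:car7-GO,E:wait,S:car5-GO,W:wait | queues: N=0 E=2 S=0 W=1
Step 3 [NS]: N:empty,E:wait,S:empty,W:wait | queues: N=0 E=2 S=0 W=1
Step 4 [EW]: N:wait,E:car3-GO,S:wait,W:car4-GO | queues: N=0 E=1 S=0 W=0
Step 5 [EW]: N:wait,E:car6-GO,S:wait,W:empty | queues: N=0 E=0 S=0 W=0
Car 5 crosses at step 2

2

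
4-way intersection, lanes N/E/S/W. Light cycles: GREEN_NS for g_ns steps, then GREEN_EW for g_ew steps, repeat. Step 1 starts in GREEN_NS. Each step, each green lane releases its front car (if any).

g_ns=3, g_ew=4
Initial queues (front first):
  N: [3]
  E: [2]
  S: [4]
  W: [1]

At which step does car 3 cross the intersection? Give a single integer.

Step 1 [NS]: N:car3-GO,E:wait,S:car4-GO,W:wait | queues: N=0 E=1 S=0 W=1
Step 2 [NS]: N:empty,E:wait,S:empty,W:wait | queues: N=0 E=1 S=0 W=1
Step 3 [NS]: N:empty,E:wait,S:empty,W:wait | queues: N=0 E=1 S=0 W=1
Step 4 [EW]: N:wait,E:car2-GO,S:wait,W:car1-GO | queues: N=0 E=0 S=0 W=0
Car 3 crosses at step 1

1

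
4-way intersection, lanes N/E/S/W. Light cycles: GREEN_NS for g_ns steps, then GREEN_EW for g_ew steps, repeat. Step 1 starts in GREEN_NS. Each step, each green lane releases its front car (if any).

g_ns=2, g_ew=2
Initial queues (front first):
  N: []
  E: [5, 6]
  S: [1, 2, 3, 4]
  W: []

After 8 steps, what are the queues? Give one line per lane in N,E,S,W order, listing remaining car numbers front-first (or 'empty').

Step 1 [NS]: N:empty,E:wait,S:car1-GO,W:wait | queues: N=0 E=2 S=3 W=0
Step 2 [NS]: N:empty,E:wait,S:car2-GO,W:wait | queues: N=0 E=2 S=2 W=0
Step 3 [EW]: N:wait,E:car5-GO,S:wait,W:empty | queues: N=0 E=1 S=2 W=0
Step 4 [EW]: N:wait,E:car6-GO,S:wait,W:empty | queues: N=0 E=0 S=2 W=0
Step 5 [NS]: N:empty,E:wait,S:car3-GO,W:wait | queues: N=0 E=0 S=1 W=0
Step 6 [NS]: N:empty,E:wait,S:car4-GO,W:wait | queues: N=0 E=0 S=0 W=0

N: empty
E: empty
S: empty
W: empty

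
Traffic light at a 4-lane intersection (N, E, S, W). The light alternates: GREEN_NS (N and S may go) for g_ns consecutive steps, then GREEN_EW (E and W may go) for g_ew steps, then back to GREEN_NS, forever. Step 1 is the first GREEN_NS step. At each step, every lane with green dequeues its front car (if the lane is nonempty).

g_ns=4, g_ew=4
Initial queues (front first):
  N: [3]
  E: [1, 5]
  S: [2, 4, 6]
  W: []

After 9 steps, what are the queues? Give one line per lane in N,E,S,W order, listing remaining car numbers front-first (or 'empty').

Step 1 [NS]: N:car3-GO,E:wait,S:car2-GO,W:wait | queues: N=0 E=2 S=2 W=0
Step 2 [NS]: N:empty,E:wait,S:car4-GO,W:wait | queues: N=0 E=2 S=1 W=0
Step 3 [NS]: N:empty,E:wait,S:car6-GO,W:wait | queues: N=0 E=2 S=0 W=0
Step 4 [NS]: N:empty,E:wait,S:empty,W:wait | queues: N=0 E=2 S=0 W=0
Step 5 [EW]: N:wait,E:car1-GO,S:wait,W:empty | queues: N=0 E=1 S=0 W=0
Step 6 [EW]: N:wait,E:car5-GO,S:wait,W:empty | queues: N=0 E=0 S=0 W=0

N: empty
E: empty
S: empty
W: empty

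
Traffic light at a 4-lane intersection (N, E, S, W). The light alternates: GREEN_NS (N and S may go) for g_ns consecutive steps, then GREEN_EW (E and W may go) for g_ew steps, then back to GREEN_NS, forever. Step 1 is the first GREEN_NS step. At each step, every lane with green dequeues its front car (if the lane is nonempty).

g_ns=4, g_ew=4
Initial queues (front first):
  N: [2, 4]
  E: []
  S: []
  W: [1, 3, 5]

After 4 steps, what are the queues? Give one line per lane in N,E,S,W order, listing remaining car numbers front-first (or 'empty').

Step 1 [NS]: N:car2-GO,E:wait,S:empty,W:wait | queues: N=1 E=0 S=0 W=3
Step 2 [NS]: N:car4-GO,E:wait,S:empty,W:wait | queues: N=0 E=0 S=0 W=3
Step 3 [NS]: N:empty,E:wait,S:empty,W:wait | queues: N=0 E=0 S=0 W=3
Step 4 [NS]: N:empty,E:wait,S:empty,W:wait | queues: N=0 E=0 S=0 W=3

N: empty
E: empty
S: empty
W: 1 3 5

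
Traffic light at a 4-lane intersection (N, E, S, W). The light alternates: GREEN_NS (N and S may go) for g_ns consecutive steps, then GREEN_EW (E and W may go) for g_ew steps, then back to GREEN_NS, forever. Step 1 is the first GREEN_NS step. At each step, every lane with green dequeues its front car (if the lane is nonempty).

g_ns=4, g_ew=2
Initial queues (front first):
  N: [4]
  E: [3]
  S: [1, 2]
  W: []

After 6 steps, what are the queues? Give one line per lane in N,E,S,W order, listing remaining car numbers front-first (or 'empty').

Step 1 [NS]: N:car4-GO,E:wait,S:car1-GO,W:wait | queues: N=0 E=1 S=1 W=0
Step 2 [NS]: N:empty,E:wait,S:car2-GO,W:wait | queues: N=0 E=1 S=0 W=0
Step 3 [NS]: N:empty,E:wait,S:empty,W:wait | queues: N=0 E=1 S=0 W=0
Step 4 [NS]: N:empty,E:wait,S:empty,W:wait | queues: N=0 E=1 S=0 W=0
Step 5 [EW]: N:wait,E:car3-GO,S:wait,W:empty | queues: N=0 E=0 S=0 W=0

N: empty
E: empty
S: empty
W: empty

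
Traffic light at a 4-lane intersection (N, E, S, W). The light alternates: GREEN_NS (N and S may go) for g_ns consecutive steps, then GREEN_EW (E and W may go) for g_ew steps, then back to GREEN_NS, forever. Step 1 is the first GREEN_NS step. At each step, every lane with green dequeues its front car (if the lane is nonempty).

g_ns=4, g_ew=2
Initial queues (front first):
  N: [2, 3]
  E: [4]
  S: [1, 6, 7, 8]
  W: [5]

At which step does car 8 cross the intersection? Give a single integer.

Step 1 [NS]: N:car2-GO,E:wait,S:car1-GO,W:wait | queues: N=1 E=1 S=3 W=1
Step 2 [NS]: N:car3-GO,E:wait,S:car6-GO,W:wait | queues: N=0 E=1 S=2 W=1
Step 3 [NS]: N:empty,E:wait,S:car7-GO,W:wait | queues: N=0 E=1 S=1 W=1
Step 4 [NS]: N:empty,E:wait,S:car8-GO,W:wait | queues: N=0 E=1 S=0 W=1
Step 5 [EW]: N:wait,E:car4-GO,S:wait,W:car5-GO | queues: N=0 E=0 S=0 W=0
Car 8 crosses at step 4

4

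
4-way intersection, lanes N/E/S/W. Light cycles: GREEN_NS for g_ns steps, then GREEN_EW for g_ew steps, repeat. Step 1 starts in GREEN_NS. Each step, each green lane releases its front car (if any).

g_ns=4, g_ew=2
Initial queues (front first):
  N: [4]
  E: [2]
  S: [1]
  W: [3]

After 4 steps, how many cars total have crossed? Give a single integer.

Answer: 2

Derivation:
Step 1 [NS]: N:car4-GO,E:wait,S:car1-GO,W:wait | queues: N=0 E=1 S=0 W=1
Step 2 [NS]: N:empty,E:wait,S:empty,W:wait | queues: N=0 E=1 S=0 W=1
Step 3 [NS]: N:empty,E:wait,S:empty,W:wait | queues: N=0 E=1 S=0 W=1
Step 4 [NS]: N:empty,E:wait,S:empty,W:wait | queues: N=0 E=1 S=0 W=1
Cars crossed by step 4: 2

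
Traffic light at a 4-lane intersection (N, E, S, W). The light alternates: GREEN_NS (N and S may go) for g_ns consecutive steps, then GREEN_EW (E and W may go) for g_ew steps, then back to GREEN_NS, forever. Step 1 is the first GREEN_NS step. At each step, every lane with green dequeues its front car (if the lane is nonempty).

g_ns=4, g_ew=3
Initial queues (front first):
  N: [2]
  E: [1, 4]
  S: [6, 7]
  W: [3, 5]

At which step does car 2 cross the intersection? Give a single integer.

Step 1 [NS]: N:car2-GO,E:wait,S:car6-GO,W:wait | queues: N=0 E=2 S=1 W=2
Step 2 [NS]: N:empty,E:wait,S:car7-GO,W:wait | queues: N=0 E=2 S=0 W=2
Step 3 [NS]: N:empty,E:wait,S:empty,W:wait | queues: N=0 E=2 S=0 W=2
Step 4 [NS]: N:empty,E:wait,S:empty,W:wait | queues: N=0 E=2 S=0 W=2
Step 5 [EW]: N:wait,E:car1-GO,S:wait,W:car3-GO | queues: N=0 E=1 S=0 W=1
Step 6 [EW]: N:wait,E:car4-GO,S:wait,W:car5-GO | queues: N=0 E=0 S=0 W=0
Car 2 crosses at step 1

1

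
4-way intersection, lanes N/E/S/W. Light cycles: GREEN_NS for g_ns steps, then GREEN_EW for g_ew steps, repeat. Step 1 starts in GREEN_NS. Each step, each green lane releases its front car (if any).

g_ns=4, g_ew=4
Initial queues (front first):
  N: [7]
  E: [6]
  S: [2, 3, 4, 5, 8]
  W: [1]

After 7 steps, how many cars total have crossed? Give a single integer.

Step 1 [NS]: N:car7-GO,E:wait,S:car2-GO,W:wait | queues: N=0 E=1 S=4 W=1
Step 2 [NS]: N:empty,E:wait,S:car3-GO,W:wait | queues: N=0 E=1 S=3 W=1
Step 3 [NS]: N:empty,E:wait,S:car4-GO,W:wait | queues: N=0 E=1 S=2 W=1
Step 4 [NS]: N:empty,E:wait,S:car5-GO,W:wait | queues: N=0 E=1 S=1 W=1
Step 5 [EW]: N:wait,E:car6-GO,S:wait,W:car1-GO | queues: N=0 E=0 S=1 W=0
Step 6 [EW]: N:wait,E:empty,S:wait,W:empty | queues: N=0 E=0 S=1 W=0
Step 7 [EW]: N:wait,E:empty,S:wait,W:empty | queues: N=0 E=0 S=1 W=0
Cars crossed by step 7: 7

Answer: 7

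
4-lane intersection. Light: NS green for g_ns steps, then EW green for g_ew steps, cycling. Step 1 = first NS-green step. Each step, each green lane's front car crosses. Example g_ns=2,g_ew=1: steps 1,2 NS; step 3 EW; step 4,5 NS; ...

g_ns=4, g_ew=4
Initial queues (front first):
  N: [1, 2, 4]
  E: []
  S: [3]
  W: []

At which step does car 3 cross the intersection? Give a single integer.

Step 1 [NS]: N:car1-GO,E:wait,S:car3-GO,W:wait | queues: N=2 E=0 S=0 W=0
Step 2 [NS]: N:car2-GO,E:wait,S:empty,W:wait | queues: N=1 E=0 S=0 W=0
Step 3 [NS]: N:car4-GO,E:wait,S:empty,W:wait | queues: N=0 E=0 S=0 W=0
Car 3 crosses at step 1

1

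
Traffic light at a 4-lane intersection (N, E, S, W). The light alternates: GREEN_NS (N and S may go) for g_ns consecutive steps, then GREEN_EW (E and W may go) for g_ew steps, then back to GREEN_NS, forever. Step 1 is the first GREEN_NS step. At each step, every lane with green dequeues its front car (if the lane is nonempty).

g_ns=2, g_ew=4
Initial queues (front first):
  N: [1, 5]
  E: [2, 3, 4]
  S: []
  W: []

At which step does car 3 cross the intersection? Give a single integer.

Step 1 [NS]: N:car1-GO,E:wait,S:empty,W:wait | queues: N=1 E=3 S=0 W=0
Step 2 [NS]: N:car5-GO,E:wait,S:empty,W:wait | queues: N=0 E=3 S=0 W=0
Step 3 [EW]: N:wait,E:car2-GO,S:wait,W:empty | queues: N=0 E=2 S=0 W=0
Step 4 [EW]: N:wait,E:car3-GO,S:wait,W:empty | queues: N=0 E=1 S=0 W=0
Step 5 [EW]: N:wait,E:car4-GO,S:wait,W:empty | queues: N=0 E=0 S=0 W=0
Car 3 crosses at step 4

4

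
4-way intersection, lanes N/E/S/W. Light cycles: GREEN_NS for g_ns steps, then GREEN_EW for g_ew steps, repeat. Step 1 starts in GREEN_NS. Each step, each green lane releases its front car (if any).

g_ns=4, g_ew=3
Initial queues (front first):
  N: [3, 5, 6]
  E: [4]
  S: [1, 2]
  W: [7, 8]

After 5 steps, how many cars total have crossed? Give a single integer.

Step 1 [NS]: N:car3-GO,E:wait,S:car1-GO,W:wait | queues: N=2 E=1 S=1 W=2
Step 2 [NS]: N:car5-GO,E:wait,S:car2-GO,W:wait | queues: N=1 E=1 S=0 W=2
Step 3 [NS]: N:car6-GO,E:wait,S:empty,W:wait | queues: N=0 E=1 S=0 W=2
Step 4 [NS]: N:empty,E:wait,S:empty,W:wait | queues: N=0 E=1 S=0 W=2
Step 5 [EW]: N:wait,E:car4-GO,S:wait,W:car7-GO | queues: N=0 E=0 S=0 W=1
Cars crossed by step 5: 7

Answer: 7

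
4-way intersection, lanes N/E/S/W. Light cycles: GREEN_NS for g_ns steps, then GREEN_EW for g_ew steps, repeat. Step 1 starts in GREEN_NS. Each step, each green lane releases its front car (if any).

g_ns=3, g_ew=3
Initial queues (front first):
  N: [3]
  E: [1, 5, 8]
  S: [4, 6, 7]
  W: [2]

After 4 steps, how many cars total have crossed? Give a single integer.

Step 1 [NS]: N:car3-GO,E:wait,S:car4-GO,W:wait | queues: N=0 E=3 S=2 W=1
Step 2 [NS]: N:empty,E:wait,S:car6-GO,W:wait | queues: N=0 E=3 S=1 W=1
Step 3 [NS]: N:empty,E:wait,S:car7-GO,W:wait | queues: N=0 E=3 S=0 W=1
Step 4 [EW]: N:wait,E:car1-GO,S:wait,W:car2-GO | queues: N=0 E=2 S=0 W=0
Cars crossed by step 4: 6

Answer: 6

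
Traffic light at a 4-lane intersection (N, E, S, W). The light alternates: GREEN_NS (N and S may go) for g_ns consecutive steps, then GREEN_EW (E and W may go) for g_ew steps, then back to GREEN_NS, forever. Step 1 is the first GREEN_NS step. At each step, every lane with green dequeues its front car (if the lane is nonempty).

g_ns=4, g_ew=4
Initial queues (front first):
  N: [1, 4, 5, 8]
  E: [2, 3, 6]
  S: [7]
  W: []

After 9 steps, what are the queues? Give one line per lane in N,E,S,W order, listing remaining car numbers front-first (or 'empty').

Step 1 [NS]: N:car1-GO,E:wait,S:car7-GO,W:wait | queues: N=3 E=3 S=0 W=0
Step 2 [NS]: N:car4-GO,E:wait,S:empty,W:wait | queues: N=2 E=3 S=0 W=0
Step 3 [NS]: N:car5-GO,E:wait,S:empty,W:wait | queues: N=1 E=3 S=0 W=0
Step 4 [NS]: N:car8-GO,E:wait,S:empty,W:wait | queues: N=0 E=3 S=0 W=0
Step 5 [EW]: N:wait,E:car2-GO,S:wait,W:empty | queues: N=0 E=2 S=0 W=0
Step 6 [EW]: N:wait,E:car3-GO,S:wait,W:empty | queues: N=0 E=1 S=0 W=0
Step 7 [EW]: N:wait,E:car6-GO,S:wait,W:empty | queues: N=0 E=0 S=0 W=0

N: empty
E: empty
S: empty
W: empty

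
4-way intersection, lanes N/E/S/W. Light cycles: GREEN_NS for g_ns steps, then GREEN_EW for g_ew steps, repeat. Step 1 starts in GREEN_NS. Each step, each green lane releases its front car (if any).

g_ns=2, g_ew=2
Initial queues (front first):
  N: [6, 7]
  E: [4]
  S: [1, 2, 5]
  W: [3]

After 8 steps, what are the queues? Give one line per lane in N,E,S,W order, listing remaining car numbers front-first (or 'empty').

Step 1 [NS]: N:car6-GO,E:wait,S:car1-GO,W:wait | queues: N=1 E=1 S=2 W=1
Step 2 [NS]: N:car7-GO,E:wait,S:car2-GO,W:wait | queues: N=0 E=1 S=1 W=1
Step 3 [EW]: N:wait,E:car4-GO,S:wait,W:car3-GO | queues: N=0 E=0 S=1 W=0
Step 4 [EW]: N:wait,E:empty,S:wait,W:empty | queues: N=0 E=0 S=1 W=0
Step 5 [NS]: N:empty,E:wait,S:car5-GO,W:wait | queues: N=0 E=0 S=0 W=0

N: empty
E: empty
S: empty
W: empty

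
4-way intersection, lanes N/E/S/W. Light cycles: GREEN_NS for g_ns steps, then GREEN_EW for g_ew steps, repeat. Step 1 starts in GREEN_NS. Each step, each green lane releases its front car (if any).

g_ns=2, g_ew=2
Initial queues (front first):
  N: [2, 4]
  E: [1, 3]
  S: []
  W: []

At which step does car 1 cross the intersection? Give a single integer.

Step 1 [NS]: N:car2-GO,E:wait,S:empty,W:wait | queues: N=1 E=2 S=0 W=0
Step 2 [NS]: N:car4-GO,E:wait,S:empty,W:wait | queues: N=0 E=2 S=0 W=0
Step 3 [EW]: N:wait,E:car1-GO,S:wait,W:empty | queues: N=0 E=1 S=0 W=0
Step 4 [EW]: N:wait,E:car3-GO,S:wait,W:empty | queues: N=0 E=0 S=0 W=0
Car 1 crosses at step 3

3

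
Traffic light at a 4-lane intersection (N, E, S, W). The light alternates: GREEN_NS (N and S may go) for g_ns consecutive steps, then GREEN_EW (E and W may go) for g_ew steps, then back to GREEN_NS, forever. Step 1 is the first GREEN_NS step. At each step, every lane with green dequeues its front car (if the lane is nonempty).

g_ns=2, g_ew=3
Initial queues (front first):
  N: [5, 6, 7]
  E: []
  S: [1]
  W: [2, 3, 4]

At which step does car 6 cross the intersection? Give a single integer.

Step 1 [NS]: N:car5-GO,E:wait,S:car1-GO,W:wait | queues: N=2 E=0 S=0 W=3
Step 2 [NS]: N:car6-GO,E:wait,S:empty,W:wait | queues: N=1 E=0 S=0 W=3
Step 3 [EW]: N:wait,E:empty,S:wait,W:car2-GO | queues: N=1 E=0 S=0 W=2
Step 4 [EW]: N:wait,E:empty,S:wait,W:car3-GO | queues: N=1 E=0 S=0 W=1
Step 5 [EW]: N:wait,E:empty,S:wait,W:car4-GO | queues: N=1 E=0 S=0 W=0
Step 6 [NS]: N:car7-GO,E:wait,S:empty,W:wait | queues: N=0 E=0 S=0 W=0
Car 6 crosses at step 2

2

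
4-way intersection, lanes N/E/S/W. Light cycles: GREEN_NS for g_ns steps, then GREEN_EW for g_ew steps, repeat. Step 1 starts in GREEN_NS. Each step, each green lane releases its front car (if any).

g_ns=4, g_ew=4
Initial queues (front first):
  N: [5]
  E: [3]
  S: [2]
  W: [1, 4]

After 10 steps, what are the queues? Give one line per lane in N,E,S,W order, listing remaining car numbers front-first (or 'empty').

Step 1 [NS]: N:car5-GO,E:wait,S:car2-GO,W:wait | queues: N=0 E=1 S=0 W=2
Step 2 [NS]: N:empty,E:wait,S:empty,W:wait | queues: N=0 E=1 S=0 W=2
Step 3 [NS]: N:empty,E:wait,S:empty,W:wait | queues: N=0 E=1 S=0 W=2
Step 4 [NS]: N:empty,E:wait,S:empty,W:wait | queues: N=0 E=1 S=0 W=2
Step 5 [EW]: N:wait,E:car3-GO,S:wait,W:car1-GO | queues: N=0 E=0 S=0 W=1
Step 6 [EW]: N:wait,E:empty,S:wait,W:car4-GO | queues: N=0 E=0 S=0 W=0

N: empty
E: empty
S: empty
W: empty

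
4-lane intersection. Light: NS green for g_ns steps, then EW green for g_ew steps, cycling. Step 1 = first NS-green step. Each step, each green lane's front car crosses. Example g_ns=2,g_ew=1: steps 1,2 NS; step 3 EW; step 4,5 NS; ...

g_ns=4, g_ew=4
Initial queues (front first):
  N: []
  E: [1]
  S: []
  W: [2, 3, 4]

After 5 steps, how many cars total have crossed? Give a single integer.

Answer: 2

Derivation:
Step 1 [NS]: N:empty,E:wait,S:empty,W:wait | queues: N=0 E=1 S=0 W=3
Step 2 [NS]: N:empty,E:wait,S:empty,W:wait | queues: N=0 E=1 S=0 W=3
Step 3 [NS]: N:empty,E:wait,S:empty,W:wait | queues: N=0 E=1 S=0 W=3
Step 4 [NS]: N:empty,E:wait,S:empty,W:wait | queues: N=0 E=1 S=0 W=3
Step 5 [EW]: N:wait,E:car1-GO,S:wait,W:car2-GO | queues: N=0 E=0 S=0 W=2
Cars crossed by step 5: 2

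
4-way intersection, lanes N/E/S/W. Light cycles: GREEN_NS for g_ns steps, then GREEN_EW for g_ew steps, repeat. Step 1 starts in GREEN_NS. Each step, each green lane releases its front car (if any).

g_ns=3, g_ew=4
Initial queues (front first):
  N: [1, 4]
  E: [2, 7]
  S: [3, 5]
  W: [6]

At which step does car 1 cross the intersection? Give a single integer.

Step 1 [NS]: N:car1-GO,E:wait,S:car3-GO,W:wait | queues: N=1 E=2 S=1 W=1
Step 2 [NS]: N:car4-GO,E:wait,S:car5-GO,W:wait | queues: N=0 E=2 S=0 W=1
Step 3 [NS]: N:empty,E:wait,S:empty,W:wait | queues: N=0 E=2 S=0 W=1
Step 4 [EW]: N:wait,E:car2-GO,S:wait,W:car6-GO | queues: N=0 E=1 S=0 W=0
Step 5 [EW]: N:wait,E:car7-GO,S:wait,W:empty | queues: N=0 E=0 S=0 W=0
Car 1 crosses at step 1

1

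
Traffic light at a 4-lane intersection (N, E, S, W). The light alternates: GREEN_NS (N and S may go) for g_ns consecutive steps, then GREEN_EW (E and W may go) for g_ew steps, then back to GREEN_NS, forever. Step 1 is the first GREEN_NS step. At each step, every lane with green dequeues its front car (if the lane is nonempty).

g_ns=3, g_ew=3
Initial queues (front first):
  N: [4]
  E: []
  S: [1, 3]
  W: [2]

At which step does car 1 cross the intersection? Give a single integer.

Step 1 [NS]: N:car4-GO,E:wait,S:car1-GO,W:wait | queues: N=0 E=0 S=1 W=1
Step 2 [NS]: N:empty,E:wait,S:car3-GO,W:wait | queues: N=0 E=0 S=0 W=1
Step 3 [NS]: N:empty,E:wait,S:empty,W:wait | queues: N=0 E=0 S=0 W=1
Step 4 [EW]: N:wait,E:empty,S:wait,W:car2-GO | queues: N=0 E=0 S=0 W=0
Car 1 crosses at step 1

1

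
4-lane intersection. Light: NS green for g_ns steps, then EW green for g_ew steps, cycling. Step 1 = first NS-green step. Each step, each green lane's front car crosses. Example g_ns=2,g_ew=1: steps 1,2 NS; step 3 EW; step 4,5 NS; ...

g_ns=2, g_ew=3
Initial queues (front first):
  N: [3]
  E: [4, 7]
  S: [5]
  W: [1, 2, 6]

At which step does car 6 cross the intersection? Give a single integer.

Step 1 [NS]: N:car3-GO,E:wait,S:car5-GO,W:wait | queues: N=0 E=2 S=0 W=3
Step 2 [NS]: N:empty,E:wait,S:empty,W:wait | queues: N=0 E=2 S=0 W=3
Step 3 [EW]: N:wait,E:car4-GO,S:wait,W:car1-GO | queues: N=0 E=1 S=0 W=2
Step 4 [EW]: N:wait,E:car7-GO,S:wait,W:car2-GO | queues: N=0 E=0 S=0 W=1
Step 5 [EW]: N:wait,E:empty,S:wait,W:car6-GO | queues: N=0 E=0 S=0 W=0
Car 6 crosses at step 5

5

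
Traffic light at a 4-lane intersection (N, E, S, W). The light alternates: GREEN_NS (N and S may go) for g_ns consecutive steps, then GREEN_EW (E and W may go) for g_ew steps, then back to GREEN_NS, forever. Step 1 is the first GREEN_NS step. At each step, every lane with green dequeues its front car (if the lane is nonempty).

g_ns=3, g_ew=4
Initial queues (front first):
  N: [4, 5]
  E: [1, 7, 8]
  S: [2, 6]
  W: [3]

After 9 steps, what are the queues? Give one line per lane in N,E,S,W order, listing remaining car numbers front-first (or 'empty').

Step 1 [NS]: N:car4-GO,E:wait,S:car2-GO,W:wait | queues: N=1 E=3 S=1 W=1
Step 2 [NS]: N:car5-GO,E:wait,S:car6-GO,W:wait | queues: N=0 E=3 S=0 W=1
Step 3 [NS]: N:empty,E:wait,S:empty,W:wait | queues: N=0 E=3 S=0 W=1
Step 4 [EW]: N:wait,E:car1-GO,S:wait,W:car3-GO | queues: N=0 E=2 S=0 W=0
Step 5 [EW]: N:wait,E:car7-GO,S:wait,W:empty | queues: N=0 E=1 S=0 W=0
Step 6 [EW]: N:wait,E:car8-GO,S:wait,W:empty | queues: N=0 E=0 S=0 W=0

N: empty
E: empty
S: empty
W: empty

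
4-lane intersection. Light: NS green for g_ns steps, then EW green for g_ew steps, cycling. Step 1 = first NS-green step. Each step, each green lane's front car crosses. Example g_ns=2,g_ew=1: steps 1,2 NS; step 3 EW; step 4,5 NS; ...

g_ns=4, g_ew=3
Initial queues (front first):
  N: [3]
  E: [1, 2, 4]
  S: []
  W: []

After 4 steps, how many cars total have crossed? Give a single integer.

Answer: 1

Derivation:
Step 1 [NS]: N:car3-GO,E:wait,S:empty,W:wait | queues: N=0 E=3 S=0 W=0
Step 2 [NS]: N:empty,E:wait,S:empty,W:wait | queues: N=0 E=3 S=0 W=0
Step 3 [NS]: N:empty,E:wait,S:empty,W:wait | queues: N=0 E=3 S=0 W=0
Step 4 [NS]: N:empty,E:wait,S:empty,W:wait | queues: N=0 E=3 S=0 W=0
Cars crossed by step 4: 1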